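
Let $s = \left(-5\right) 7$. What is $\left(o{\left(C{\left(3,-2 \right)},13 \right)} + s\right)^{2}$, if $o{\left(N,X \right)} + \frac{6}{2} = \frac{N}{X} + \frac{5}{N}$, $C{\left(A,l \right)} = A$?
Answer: $\frac{1982464}{1521} \approx 1303.4$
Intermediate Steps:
$s = -35$
$o{\left(N,X \right)} = -3 + \frac{5}{N} + \frac{N}{X}$ ($o{\left(N,X \right)} = -3 + \left(\frac{N}{X} + \frac{5}{N}\right) = -3 + \left(\frac{5}{N} + \frac{N}{X}\right) = -3 + \frac{5}{N} + \frac{N}{X}$)
$\left(o{\left(C{\left(3,-2 \right)},13 \right)} + s\right)^{2} = \left(\left(-3 + \frac{5}{3} + \frac{3}{13}\right) - 35\right)^{2} = \left(- \frac{43}{39} - 35\right)^{2} = \left(- \frac{1408}{39}\right)^{2} = \frac{1982464}{1521}$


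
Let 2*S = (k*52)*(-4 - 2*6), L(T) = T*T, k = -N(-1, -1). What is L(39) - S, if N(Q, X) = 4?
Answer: -143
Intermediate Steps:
k = -4 (k = -1*4 = -4)
L(T) = T²
S = 1664 (S = ((-4*52)*(-4 - 2*6))/2 = (-208*(-4 - 12))/2 = (-208*(-16))/2 = (½)*3328 = 1664)
L(39) - S = 39² - 1*1664 = 1521 - 1664 = -143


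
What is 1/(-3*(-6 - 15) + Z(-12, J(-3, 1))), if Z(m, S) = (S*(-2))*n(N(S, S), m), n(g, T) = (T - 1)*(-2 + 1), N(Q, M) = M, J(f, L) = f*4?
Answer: 1/375 ≈ 0.0026667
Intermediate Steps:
J(f, L) = 4*f
n(g, T) = 1 - T (n(g, T) = (-1 + T)*(-1) = 1 - T)
Z(m, S) = -2*S*(1 - m) (Z(m, S) = (S*(-2))*(1 - m) = (-2*S)*(1 - m) = -2*S*(1 - m))
1/(-3*(-6 - 15) + Z(-12, J(-3, 1))) = 1/(-3*(-6 - 15) + 2*(4*(-3))*(-1 - 12)) = 1/(-3*(-21) + 2*(-12)*(-13)) = 1/(63 + 312) = 1/375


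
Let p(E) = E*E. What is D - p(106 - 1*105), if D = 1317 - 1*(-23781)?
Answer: 25097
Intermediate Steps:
p(E) = E²
D = 25098 (D = 1317 + 23781 = 25098)
D - p(106 - 1*105) = 25098 - (106 - 1*105)² = 25098 - (106 - 105)² = 25098 - 1*1² = 25098 - 1*1 = 25098 - 1 = 25097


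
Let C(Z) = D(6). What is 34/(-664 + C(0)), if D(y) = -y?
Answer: -17/335 ≈ -0.050746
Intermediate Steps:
C(Z) = -6 (C(Z) = -1*6 = -6)
34/(-664 + C(0)) = 34/(-664 - 6) = 34/(-670) = -1/670*34 = -17/335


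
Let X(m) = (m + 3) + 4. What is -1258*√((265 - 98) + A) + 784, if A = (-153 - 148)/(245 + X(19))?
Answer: 784 - 2516*√3045769/271 ≈ -15419.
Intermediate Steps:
X(m) = 7 + m (X(m) = (3 + m) + 4 = 7 + m)
A = -301/271 (A = (-153 - 148)/(245 + (7 + 19)) = -301/(245 + 26) = -301/271 ≈ -1.1107)
-1258*√((265 - 98) + A) + 784 = -1258*√((265 - 98) - 301/271) + 784 = -1258*√(167 - 301/271) + 784 = -2516*√3045769/271 + 784 = 784 - 2516*√3045769/271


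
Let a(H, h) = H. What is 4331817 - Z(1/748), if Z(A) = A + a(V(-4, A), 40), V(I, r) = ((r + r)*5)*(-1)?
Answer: 3240199125/748 ≈ 4.3318e+6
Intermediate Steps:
V(I, r) = -10*r (V(I, r) = ((2*r)*5)*(-1) = (10*r)*(-1) = -10*r)
Z(A) = -9*A (Z(A) = A - 10*A = -9*A)
4331817 - Z(1/748) = 4331817 - (-9)/748 = 4331817 - 1*(-9/748) = 4331817 + 9/748 = 3240199125/748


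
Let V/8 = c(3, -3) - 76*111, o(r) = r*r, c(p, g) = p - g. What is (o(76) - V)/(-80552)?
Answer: -9152/10069 ≈ -0.90893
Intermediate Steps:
o(r) = r**2
V = -67440 (V = 8*((3 - 1*(-3)) - 76*111) = 8*((3 + 3) - 8436) = 8*(6 - 8436) = 8*(-8430) = -67440)
(o(76) - V)/(-80552) = (76**2 - 1*(-67440))/(-80552) = (5776 + 67440)*(-1/80552) = 73216*(-1/80552) = -9152/10069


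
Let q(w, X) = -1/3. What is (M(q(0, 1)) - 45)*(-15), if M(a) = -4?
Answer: 735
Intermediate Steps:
q(w, X) = -⅓ (q(w, X) = -1*⅓ = -⅓)
(M(q(0, 1)) - 45)*(-15) = (-4 - 45)*(-15) = -49*(-15) = 735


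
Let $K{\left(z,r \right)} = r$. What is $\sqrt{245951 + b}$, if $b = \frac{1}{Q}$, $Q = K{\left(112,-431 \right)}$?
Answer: $\frac{12 \sqrt{317278495}}{431} \approx 495.93$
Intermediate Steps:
$Q = -431$
$b = - \frac{1}{431}$ ($b = \frac{1}{-431} = - \frac{1}{431} \approx -0.0023202$)
$\sqrt{245951 + b} = \sqrt{245951 - \frac{1}{431}} = \sqrt{\frac{106004880}{431}} = \frac{12 \sqrt{317278495}}{431}$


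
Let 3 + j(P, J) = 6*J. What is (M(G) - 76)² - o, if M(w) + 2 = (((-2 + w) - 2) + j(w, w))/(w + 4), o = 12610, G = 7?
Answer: -859954/121 ≈ -7107.1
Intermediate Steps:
j(P, J) = -3 + 6*J
M(w) = -2 + (-7 + 7*w)/(4 + w) (M(w) = -2 + (((-2 + w) - 2) + (-3 + 6*w))/(w + 4) = -2 + ((-4 + w) + (-3 + 6*w))/(4 + w) = -2 + (-7 + 7*w)/(4 + w))
(M(G) - 76)² - o = (5*(-3 + 7)/(4 + 7) - 76)² - 1*12610 = (5*4/11 - 76)² - 12610 = (5*(1/11)*4 - 76)² - 12610 = (20/11 - 76)² - 12610 = (-816/11)² - 12610 = 665856/121 - 12610 = -859954/121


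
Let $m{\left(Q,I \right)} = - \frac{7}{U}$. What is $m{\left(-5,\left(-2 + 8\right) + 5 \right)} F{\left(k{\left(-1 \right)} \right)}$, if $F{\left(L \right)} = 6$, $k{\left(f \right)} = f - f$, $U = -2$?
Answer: $21$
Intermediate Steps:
$k{\left(f \right)} = 0$
$m{\left(Q,I \right)} = \frac{7}{2}$ ($m{\left(Q,I \right)} = - \frac{7}{-2} = \left(-7\right) \left(- \frac{1}{2}\right) = \frac{7}{2}$)
$m{\left(-5,\left(-2 + 8\right) + 5 \right)} F{\left(k{\left(-1 \right)} \right)} = \frac{7}{2} \cdot 6 = 21$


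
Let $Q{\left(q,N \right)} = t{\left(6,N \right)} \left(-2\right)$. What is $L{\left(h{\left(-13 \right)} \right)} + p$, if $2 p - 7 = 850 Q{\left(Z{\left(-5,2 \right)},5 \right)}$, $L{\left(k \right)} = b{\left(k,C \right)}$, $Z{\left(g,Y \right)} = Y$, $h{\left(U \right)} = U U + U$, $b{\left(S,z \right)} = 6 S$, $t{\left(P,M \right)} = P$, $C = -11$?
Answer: $- \frac{8321}{2} \approx -4160.5$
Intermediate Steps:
$h{\left(U \right)} = U + U^{2}$ ($h{\left(U \right)} = U^{2} + U = U + U^{2}$)
$L{\left(k \right)} = 6 k$
$Q{\left(q,N \right)} = -12$ ($Q{\left(q,N \right)} = 6 \left(-2\right) = -12$)
$p = - \frac{10193}{2}$ ($p = \frac{7}{2} + \frac{850 \left(-12\right)}{2} = \frac{7}{2} + \frac{1}{2} \left(-10200\right) = \frac{7}{2} - 5100 = - \frac{10193}{2} \approx -5096.5$)
$L{\left(h{\left(-13 \right)} \right)} + p = 6 \left(- 13 \left(1 - 13\right)\right) - \frac{10193}{2} = 6 \left(\left(-13\right) \left(-12\right)\right) - \frac{10193}{2} = 6 \cdot 156 - \frac{10193}{2} = 936 - \frac{10193}{2} = - \frac{8321}{2}$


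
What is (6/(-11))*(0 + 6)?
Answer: -36/11 ≈ -3.2727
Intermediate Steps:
(6/(-11))*(0 + 6) = (6*(-1/11))*6 = -6/11*6 = -36/11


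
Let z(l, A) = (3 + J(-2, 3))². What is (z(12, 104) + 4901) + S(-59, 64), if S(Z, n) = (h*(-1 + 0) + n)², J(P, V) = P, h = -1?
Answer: 9127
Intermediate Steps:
S(Z, n) = (1 + n)² (S(Z, n) = (-(-1 + 0) + n)² = (-1*(-1) + n)² = (1 + n)²)
z(l, A) = 1 (z(l, A) = (3 - 2)² = 1² = 1)
(z(12, 104) + 4901) + S(-59, 64) = (1 + 4901) + (1 + 64)² = 4902 + 65² = 4902 + 4225 = 9127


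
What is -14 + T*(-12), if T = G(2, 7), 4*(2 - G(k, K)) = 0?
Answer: -38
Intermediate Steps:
G(k, K) = 2 (G(k, K) = 2 - 1/4*0 = 2 + 0 = 2)
T = 2
-14 + T*(-12) = -14 + 2*(-12) = -14 - 24 = -38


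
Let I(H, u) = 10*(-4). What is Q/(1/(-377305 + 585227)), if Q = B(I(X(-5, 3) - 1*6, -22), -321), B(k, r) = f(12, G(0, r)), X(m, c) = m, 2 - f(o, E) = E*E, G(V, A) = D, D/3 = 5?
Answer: -46366606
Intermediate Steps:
D = 15 (D = 3*5 = 15)
G(V, A) = 15
f(o, E) = 2 - E² (f(o, E) = 2 - E*E = 2 - E²)
I(H, u) = -40
B(k, r) = -223 (B(k, r) = 2 - 1*15² = 2 - 1*225 = 2 - 225 = -223)
Q = -223
Q/(1/(-377305 + 585227)) = -223/(1/(-377305 + 585227)) = -223/(1/207922) = -223/1/207922 = -223*207922 = -46366606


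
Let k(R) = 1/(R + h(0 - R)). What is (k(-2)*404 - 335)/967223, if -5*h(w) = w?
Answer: -1510/2901669 ≈ -0.00052039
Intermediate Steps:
h(w) = -w/5
k(R) = 5/(6*R) (k(R) = 1/(R - (0 - R)/5) = 1/(R - (-1)*R/5) = 1/(R + R/5) = 1/(6*R/5) = 5/(6*R))
(k(-2)*404 - 335)/967223 = (((5/6)/(-2))*404 - 335)/967223 = (((5/6)*(-1/2))*404 - 335)*(1/967223) = (-5/12*404 - 335)*(1/967223) = (-505/3 - 335)*(1/967223) = -1510/3*1/967223 = -1510/2901669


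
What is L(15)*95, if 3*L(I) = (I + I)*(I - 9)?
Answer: 5700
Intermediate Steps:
L(I) = 2*I*(-9 + I)/3 (L(I) = ((I + I)*(I - 9))/3 = ((2*I)*(-9 + I))/3 = (2*I*(-9 + I))/3 = 2*I*(-9 + I)/3)
L(15)*95 = ((2/3)*15*(-9 + 15))*95 = ((2/3)*15*6)*95 = 60*95 = 5700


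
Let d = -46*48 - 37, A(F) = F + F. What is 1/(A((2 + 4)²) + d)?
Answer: -1/2173 ≈ -0.00046019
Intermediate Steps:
A(F) = 2*F
d = -2245 (d = -2208 - 37 = -2245)
1/(A((2 + 4)²) + d) = 1/(2*(2 + 4)² - 2245) = 1/(2*6² - 2245) = 1/(2*36 - 2245) = 1/(72 - 2245) = 1/(-2173) = -1/2173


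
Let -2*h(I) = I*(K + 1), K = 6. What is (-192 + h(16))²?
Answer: 61504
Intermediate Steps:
h(I) = -7*I/2 (h(I) = -I*(6 + 1)/2 = -I*7/2 = -7*I/2)
(-192 + h(16))² = (-192 - 7/2*16)² = (-192 - 56)² = (-248)² = 61504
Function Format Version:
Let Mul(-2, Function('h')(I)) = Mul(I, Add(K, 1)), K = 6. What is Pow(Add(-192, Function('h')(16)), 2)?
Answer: 61504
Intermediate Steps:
Function('h')(I) = Mul(Rational(-7, 2), I) (Function('h')(I) = Mul(Rational(-1, 2), Mul(I, Add(6, 1))) = Mul(Rational(-1, 2), Mul(I, 7)) = Mul(Rational(-1, 2), Mul(7, I)) = Mul(Rational(-7, 2), I))
Pow(Add(-192, Function('h')(16)), 2) = Pow(Add(-192, Mul(Rational(-7, 2), 16)), 2) = Pow(Add(-192, -56), 2) = Pow(-248, 2) = 61504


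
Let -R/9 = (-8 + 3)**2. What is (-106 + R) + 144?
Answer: -187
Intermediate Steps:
R = -225 (R = -9*(-8 + 3)**2 = -9*(-5)**2 = -9*25 = -225)
(-106 + R) + 144 = (-106 - 225) + 144 = -331 + 144 = -187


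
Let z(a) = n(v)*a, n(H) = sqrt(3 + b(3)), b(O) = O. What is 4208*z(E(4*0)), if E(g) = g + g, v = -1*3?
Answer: 0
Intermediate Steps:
v = -3
n(H) = sqrt(6) (n(H) = sqrt(3 + 3) = sqrt(6))
E(g) = 2*g
z(a) = a*sqrt(6) (z(a) = sqrt(6)*a = a*sqrt(6))
4208*z(E(4*0)) = 4208*((2*(4*0))*sqrt(6)) = 4208*((2*0)*sqrt(6)) = 4208*(0*sqrt(6)) = 4208*0 = 0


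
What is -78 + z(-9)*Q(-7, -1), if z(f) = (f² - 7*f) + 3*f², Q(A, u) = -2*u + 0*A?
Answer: 696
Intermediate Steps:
Q(A, u) = -2*u (Q(A, u) = -2*u + 0 = -2*u)
z(f) = -7*f + 4*f²
-78 + z(-9)*Q(-7, -1) = -78 + (-9*(-7 + 4*(-9)))*(-2*(-1)) = -78 - 9*(-7 - 36)*2 = -78 - 9*(-43)*2 = -78 + 387*2 = -78 + 774 = 696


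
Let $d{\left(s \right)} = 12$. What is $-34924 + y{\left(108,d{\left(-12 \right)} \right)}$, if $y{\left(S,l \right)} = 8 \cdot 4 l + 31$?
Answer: $-34509$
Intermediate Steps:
$y{\left(S,l \right)} = 31 + 32 l$ ($y{\left(S,l \right)} = 32 l + 31 = 31 + 32 l$)
$-34924 + y{\left(108,d{\left(-12 \right)} \right)} = -34924 + \left(31 + 32 \cdot 12\right) = -34924 + \left(31 + 384\right) = -34924 + 415 = -34509$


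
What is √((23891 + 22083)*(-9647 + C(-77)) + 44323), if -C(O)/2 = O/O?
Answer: I*√443558803 ≈ 21061.0*I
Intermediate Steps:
C(O) = -2 (C(O) = -2*O/O = -2*1 = -2)
√((23891 + 22083)*(-9647 + C(-77)) + 44323) = √((23891 + 22083)*(-9647 - 2) + 44323) = √(45974*(-9649) + 44323) = √(-443603126 + 44323) = √(-443558803) = I*√443558803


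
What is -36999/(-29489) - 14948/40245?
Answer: 1048223183/1186784805 ≈ 0.88325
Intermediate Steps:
-36999/(-29489) - 14948/40245 = -36999*(-1/29489) - 14948*1/40245 = 36999/29489 - 14948/40245 = 1048223183/1186784805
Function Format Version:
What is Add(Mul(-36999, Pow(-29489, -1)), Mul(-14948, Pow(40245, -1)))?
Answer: Rational(1048223183, 1186784805) ≈ 0.88325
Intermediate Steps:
Add(Mul(-36999, Pow(-29489, -1)), Mul(-14948, Pow(40245, -1))) = Add(Mul(-36999, Rational(-1, 29489)), Mul(-14948, Rational(1, 40245))) = Add(Rational(36999, 29489), Rational(-14948, 40245)) = Rational(1048223183, 1186784805)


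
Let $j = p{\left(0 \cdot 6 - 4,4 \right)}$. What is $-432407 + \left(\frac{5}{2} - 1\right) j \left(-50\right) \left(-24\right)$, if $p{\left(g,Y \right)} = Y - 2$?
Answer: $-428807$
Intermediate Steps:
$p{\left(g,Y \right)} = -2 + Y$
$j = 2$ ($j = -2 + 4 = 2$)
$-432407 + \left(\frac{5}{2} - 1\right) j \left(-50\right) \left(-24\right) = -432407 + \left(\frac{5}{2} - 1\right) 2 \left(-50\right) \left(-24\right) = -432407 + \frac{3}{2} \cdot 2 \left(-50\right) \left(-24\right) = -432407 + 3 \left(-50\right) \left(-24\right) = -432407 - -3600 = -432407 + 3600 = -428807$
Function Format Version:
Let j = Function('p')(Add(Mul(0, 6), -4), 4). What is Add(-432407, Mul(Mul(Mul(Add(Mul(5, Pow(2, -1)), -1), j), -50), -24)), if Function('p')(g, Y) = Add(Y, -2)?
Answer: -428807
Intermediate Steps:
Function('p')(g, Y) = Add(-2, Y)
j = 2 (j = Add(-2, 4) = 2)
Add(-432407, Mul(Mul(Mul(Add(Mul(5, Pow(2, -1)), -1), j), -50), -24)) = Add(-432407, Mul(Mul(Mul(Add(Mul(5, Pow(2, -1)), -1), 2), -50), -24)) = Add(-432407, Mul(Mul(Mul(Add(Mul(5, Rational(1, 2)), -1), 2), -50), -24)) = Add(-432407, Mul(Mul(Mul(Add(Rational(5, 2), -1), 2), -50), -24)) = Add(-432407, Mul(Mul(Mul(Rational(3, 2), 2), -50), -24)) = Add(-432407, Mul(Mul(3, -50), -24)) = Add(-432407, Mul(-150, -24)) = Add(-432407, 3600) = -428807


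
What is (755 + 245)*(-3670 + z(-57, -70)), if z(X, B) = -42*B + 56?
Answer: -674000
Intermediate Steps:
z(X, B) = 56 - 42*B
(755 + 245)*(-3670 + z(-57, -70)) = (755 + 245)*(-3670 + (56 - 42*(-70))) = 1000*(-3670 + (56 + 2940)) = 1000*(-3670 + 2996) = 1000*(-674) = -674000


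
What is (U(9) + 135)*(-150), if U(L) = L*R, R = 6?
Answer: -28350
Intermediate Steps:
U(L) = 6*L (U(L) = L*6 = 6*L)
(U(9) + 135)*(-150) = (6*9 + 135)*(-150) = (54 + 135)*(-150) = 189*(-150) = -28350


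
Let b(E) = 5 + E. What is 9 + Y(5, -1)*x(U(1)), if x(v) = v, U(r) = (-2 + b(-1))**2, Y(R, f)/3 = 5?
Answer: 69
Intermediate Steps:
Y(R, f) = 15 (Y(R, f) = 3*5 = 15)
U(r) = 4 (U(r) = (-2 + (5 - 1))**2 = (-2 + 4)**2 = 2**2 = 4)
9 + Y(5, -1)*x(U(1)) = 9 + 15*4 = 9 + 60 = 69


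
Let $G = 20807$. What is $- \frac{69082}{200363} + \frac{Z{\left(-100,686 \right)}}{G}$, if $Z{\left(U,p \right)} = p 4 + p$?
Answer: $- \frac{750144084}{4168952941} \approx -0.17994$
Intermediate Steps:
$Z{\left(U,p \right)} = 5 p$ ($Z{\left(U,p \right)} = 4 p + p = 5 p$)
$- \frac{69082}{200363} + \frac{Z{\left(-100,686 \right)}}{G} = - \frac{69082}{200363} + \frac{5 \cdot 686}{20807} = \left(-69082\right) \frac{1}{200363} + 3430 \cdot \frac{1}{20807} = - \frac{69082}{200363} + \frac{3430}{20807} = - \frac{750144084}{4168952941}$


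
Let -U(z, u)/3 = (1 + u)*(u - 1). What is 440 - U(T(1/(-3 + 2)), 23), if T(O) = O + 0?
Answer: 2024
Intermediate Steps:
T(O) = O
U(z, u) = -3*(1 + u)*(-1 + u) (U(z, u) = -3*(1 + u)*(u - 1) = -3*(1 + u)*(-1 + u))
440 - U(T(1/(-3 + 2)), 23) = 440 - (3 - 3*23²) = 440 - (3 - 3*529) = 440 - (3 - 1587) = 440 - 1*(-1584) = 440 + 1584 = 2024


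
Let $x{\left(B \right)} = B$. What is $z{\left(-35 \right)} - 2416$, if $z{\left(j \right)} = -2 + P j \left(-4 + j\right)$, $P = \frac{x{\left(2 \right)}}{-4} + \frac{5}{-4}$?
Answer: $- \frac{19227}{4} \approx -4806.8$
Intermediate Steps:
$P = - \frac{7}{4}$ ($P = \frac{2}{-4} + \frac{5}{-4} = 2 \left(- \frac{1}{4}\right) + 5 \left(- \frac{1}{4}\right) = - \frac{1}{2} - \frac{5}{4} = - \frac{7}{4} \approx -1.75$)
$z{\left(j \right)} = -2 - \frac{7 j \left(-4 + j\right)}{4}$
$z{\left(-35 \right)} - 2416 = \left(-2 + 7 \left(-35\right) - \frac{7 \left(-35\right)^{2}}{4}\right) - 2416 = \left(-2 - 245 - \frac{8575}{4}\right) - 2416 = - \frac{9563}{4} - 2416 = - \frac{19227}{4}$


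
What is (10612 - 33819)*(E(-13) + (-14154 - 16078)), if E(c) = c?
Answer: 701895715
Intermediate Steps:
(10612 - 33819)*(E(-13) + (-14154 - 16078)) = (10612 - 33819)*(-13 + (-14154 - 16078)) = -23207*(-13 - 30232) = -23207*(-30245) = 701895715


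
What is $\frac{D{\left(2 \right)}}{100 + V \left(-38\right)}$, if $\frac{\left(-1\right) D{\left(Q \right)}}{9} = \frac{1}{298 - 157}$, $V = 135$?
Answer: $\frac{3}{236410} \approx 1.269 \cdot 10^{-5}$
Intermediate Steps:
$D{\left(Q \right)} = - \frac{3}{47}$ ($D{\left(Q \right)} = - \frac{9}{298 - 157} = - \frac{9}{141} = \left(-9\right) \frac{1}{141} = - \frac{3}{47}$)
$\frac{D{\left(2 \right)}}{100 + V \left(-38\right)} = - \frac{3}{47 \left(100 + 135 \left(-38\right)\right)} = - \frac{3}{47 \left(100 - 5130\right)} = - \frac{3}{47 \left(-5030\right)} = \left(- \frac{3}{47}\right) \left(- \frac{1}{5030}\right) = \frac{3}{236410}$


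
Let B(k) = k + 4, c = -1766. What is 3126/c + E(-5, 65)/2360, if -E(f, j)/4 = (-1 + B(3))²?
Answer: -476979/260485 ≈ -1.8311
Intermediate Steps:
B(k) = 4 + k
E(f, j) = -144 (E(f, j) = -4*(-1 + (4 + 3))² = -4*(-1 + 7)² = -4*6² = -4*36 = -144)
3126/c + E(-5, 65)/2360 = 3126/(-1766) - 144/2360 = 3126*(-1/1766) - 144*1/2360 = -1563/883 - 18/295 = -476979/260485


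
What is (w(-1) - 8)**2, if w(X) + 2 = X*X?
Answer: 81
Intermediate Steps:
w(X) = -2 + X**2 (w(X) = -2 + X*X = -2 + X**2)
(w(-1) - 8)**2 = ((-2 + (-1)**2) - 8)**2 = ((-2 + 1) - 8)**2 = (-1 - 8)**2 = (-9)**2 = 81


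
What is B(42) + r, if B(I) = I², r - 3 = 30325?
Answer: 32092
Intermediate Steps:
r = 30328 (r = 3 + 30325 = 30328)
B(42) + r = 42² + 30328 = 1764 + 30328 = 32092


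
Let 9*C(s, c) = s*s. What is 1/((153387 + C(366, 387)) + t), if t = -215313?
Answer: -1/47042 ≈ -2.1258e-5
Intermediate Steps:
C(s, c) = s²/9 (C(s, c) = (s*s)/9 = s²/9)
1/((153387 + C(366, 387)) + t) = 1/((153387 + (⅑)*366²) - 215313) = 1/((153387 + (⅑)*133956) - 215313) = 1/((153387 + 14884) - 215313) = 1/(168271 - 215313) = 1/(-47042) = -1/47042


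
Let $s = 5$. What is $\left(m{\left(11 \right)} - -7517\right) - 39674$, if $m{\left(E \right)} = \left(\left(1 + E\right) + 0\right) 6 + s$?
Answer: $-32080$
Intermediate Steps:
$m{\left(E \right)} = 11 + 6 E$ ($m{\left(E \right)} = \left(\left(1 + E\right) + 0\right) 6 + 5 = \left(1 + E\right) 6 + 5 = \left(6 + 6 E\right) + 5 = 11 + 6 E$)
$\left(m{\left(11 \right)} - -7517\right) - 39674 = \left(\left(11 + 6 \cdot 11\right) - -7517\right) - 39674 = \left(\left(11 + 66\right) + 7517\right) - 39674 = \left(77 + 7517\right) - 39674 = 7594 - 39674 = -32080$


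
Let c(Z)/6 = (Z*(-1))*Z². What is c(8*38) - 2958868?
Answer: -171525652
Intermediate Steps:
c(Z) = -6*Z³ (c(Z) = 6*((Z*(-1))*Z²) = 6*((-Z)*Z²) = 6*(-Z³) = -6*Z³)
c(8*38) - 2958868 = -6*(8*38)³ - 2958868 = -6*304³ - 2958868 = -6*28094464 - 2958868 = -168566784 - 2958868 = -171525652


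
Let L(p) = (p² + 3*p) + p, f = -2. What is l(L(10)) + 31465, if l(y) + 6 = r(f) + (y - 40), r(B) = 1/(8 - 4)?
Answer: 126237/4 ≈ 31559.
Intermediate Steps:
L(p) = p² + 4*p
r(B) = ¼ (r(B) = 1/4 = ¼)
l(y) = -183/4 + y (l(y) = -6 + (¼ + (y - 40)) = -6 + (¼ + (-40 + y)) = -6 + (-159/4 + y) = -183/4 + y)
l(L(10)) + 31465 = (-183/4 + 10*(4 + 10)) + 31465 = (-183/4 + 10*14) + 31465 = (-183/4 + 140) + 31465 = 377/4 + 31465 = 126237/4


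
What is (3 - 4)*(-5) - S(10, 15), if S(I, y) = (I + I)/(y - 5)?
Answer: 3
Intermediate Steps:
S(I, y) = 2*I/(-5 + y) (S(I, y) = (2*I)/(-5 + y) = 2*I/(-5 + y))
(3 - 4)*(-5) - S(10, 15) = (3 - 4)*(-5) - 2*10/(-5 + 15) = -1*(-5) - 2*10/10 = 5 - 2*10/10 = 5 - 1*2 = 5 - 2 = 3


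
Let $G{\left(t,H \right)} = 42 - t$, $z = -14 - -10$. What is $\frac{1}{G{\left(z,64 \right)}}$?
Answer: $\frac{1}{46} \approx 0.021739$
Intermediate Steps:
$z = -4$ ($z = -14 + 10 = -4$)
$\frac{1}{G{\left(z,64 \right)}} = \frac{1}{42 - -4} = \frac{1}{42 + 4} = \frac{1}{46}$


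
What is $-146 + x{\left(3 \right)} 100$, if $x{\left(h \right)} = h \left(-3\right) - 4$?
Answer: $-1446$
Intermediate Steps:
$x{\left(h \right)} = -4 - 3 h$ ($x{\left(h \right)} = - 3 h - 4 = -4 - 3 h$)
$-146 + x{\left(3 \right)} 100 = -146 + \left(-4 - 9\right) 100 = -146 - 1300 = -1446$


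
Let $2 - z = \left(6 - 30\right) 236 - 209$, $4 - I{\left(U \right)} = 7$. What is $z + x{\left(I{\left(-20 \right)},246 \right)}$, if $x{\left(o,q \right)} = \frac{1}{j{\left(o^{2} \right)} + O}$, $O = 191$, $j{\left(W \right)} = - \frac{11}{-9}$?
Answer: $\frac{10163759}{1730} \approx 5875.0$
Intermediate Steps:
$I{\left(U \right)} = -3$ ($I{\left(U \right)} = 4 - 7 = -3$)
$j{\left(W \right)} = \frac{11}{9}$ ($j{\left(W \right)} = \left(-11\right) \left(- \frac{1}{9}\right) = \frac{11}{9}$)
$z = 5875$ ($z = 2 - \left(\left(6 - 30\right) 236 - 209\right) = 2 - \left(\left(-24\right) 236 - 209\right) = 2 - \left(-5664 - 209\right) = 2 - -5873 = 2 + 5873 = 5875$)
$x{\left(o,q \right)} = \frac{9}{1730}$ ($x{\left(o,q \right)} = \frac{1}{\frac{11}{9} + 191} = \frac{1}{\frac{1730}{9}} = \frac{9}{1730}$)
$z + x{\left(I{\left(-20 \right)},246 \right)} = 5875 + \frac{9}{1730} = \frac{10163759}{1730}$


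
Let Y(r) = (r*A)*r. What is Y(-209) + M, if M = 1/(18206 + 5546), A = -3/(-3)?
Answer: 1037511113/23752 ≈ 43681.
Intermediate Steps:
A = 1 (A = -3*(-⅓) = 1)
M = 1/23752 ≈ 4.2102e-5
Y(r) = r² (Y(r) = (r*1)*r = r*r = r²)
Y(-209) + M = (-209)² + 1/23752 = 43681 + 1/23752 = 1037511113/23752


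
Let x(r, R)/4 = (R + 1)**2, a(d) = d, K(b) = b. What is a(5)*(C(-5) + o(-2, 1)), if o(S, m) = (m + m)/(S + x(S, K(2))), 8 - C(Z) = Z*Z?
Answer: -1440/17 ≈ -84.706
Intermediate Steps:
x(r, R) = 4*(1 + R)**2 (x(r, R) = 4*(R + 1)**2 = 4*(1 + R)**2)
C(Z) = 8 - Z**2 (C(Z) = 8 - Z*Z = 8 - Z**2)
o(S, m) = 2*m/(36 + S) (o(S, m) = (m + m)/(S + 4*(1 + 2)**2) = (2*m)/(S + 4*3**2) = (2*m)/(S + 4*9) = (2*m)/(S + 36) = (2*m)/(36 + S) = 2*m/(36 + S))
a(5)*(C(-5) + o(-2, 1)) = 5*((8 - 1*(-5)**2) + 2*1/(36 - 2)) = 5*((8 - 1*25) + 2*1/34) = 5*((8 - 25) + 2*1*(1/34)) = 5*(-17 + 1/17) = 5*(-288/17) = -1440/17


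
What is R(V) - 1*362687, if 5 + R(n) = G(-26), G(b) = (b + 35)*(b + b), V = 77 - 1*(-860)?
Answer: -363160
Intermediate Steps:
V = 937 (V = 77 + 860 = 937)
G(b) = 2*b*(35 + b) (G(b) = (35 + b)*(2*b) = 2*b*(35 + b))
R(n) = -473 (R(n) = -5 + 2*(-26)*(35 - 26) = -5 + 2*(-26)*9 = -5 - 468 = -473)
R(V) - 1*362687 = -473 - 1*362687 = -473 - 362687 = -363160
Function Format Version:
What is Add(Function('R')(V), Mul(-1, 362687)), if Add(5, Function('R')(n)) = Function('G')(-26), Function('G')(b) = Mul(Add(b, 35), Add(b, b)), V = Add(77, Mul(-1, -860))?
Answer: -363160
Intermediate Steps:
V = 937 (V = Add(77, 860) = 937)
Function('G')(b) = Mul(2, b, Add(35, b)) (Function('G')(b) = Mul(Add(35, b), Mul(2, b)) = Mul(2, b, Add(35, b)))
Function('R')(n) = -473 (Function('R')(n) = Add(-5, Mul(2, -26, Add(35, -26))) = Add(-5, Mul(2, -26, 9)) = Add(-5, -468) = -473)
Add(Function('R')(V), Mul(-1, 362687)) = Add(-473, Mul(-1, 362687)) = Add(-473, -362687) = -363160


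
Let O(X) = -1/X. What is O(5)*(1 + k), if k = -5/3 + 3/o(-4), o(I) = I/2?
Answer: 13/30 ≈ 0.43333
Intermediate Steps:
o(I) = I/2 (o(I) = I*(1/2) = I/2)
k = -19/6 (k = -5/3 + 3/(((1/2)*(-4))) = -5*1/3 + 3/(-2) = -5/3 + 3*(-1/2) = -5/3 - 3/2 = -19/6 ≈ -3.1667)
O(5)*(1 + k) = (-1/5)*(1 - 19/6) = -1*1/5*(-13/6) = -1/5*(-13/6) = 13/30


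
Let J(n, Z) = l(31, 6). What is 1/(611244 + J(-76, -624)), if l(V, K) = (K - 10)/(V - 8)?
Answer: 23/14058608 ≈ 1.6360e-6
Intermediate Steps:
l(V, K) = (-10 + K)/(-8 + V)
J(n, Z) = -4/23 (J(n, Z) = (-10 + 6)/(-8 + 31) = -4/23)
1/(611244 + J(-76, -624)) = 1/(611244 - 4/23) = 1/(14058608/23) = 23/14058608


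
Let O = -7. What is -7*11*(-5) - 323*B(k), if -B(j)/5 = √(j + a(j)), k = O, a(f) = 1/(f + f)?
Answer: 385 + 4845*I*√154/14 ≈ 385.0 + 4294.6*I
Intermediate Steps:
a(f) = 1/(2*f)
k = -7
B(j) = -5*√(j + 1/(2*j))
-7*11*(-5) - 323*B(k) = -7*11*(-5) - (-1615)*√(2/(-7) + 4*(-7))/2 = -77*(-5) - (-1615)*√(2*(-⅐) - 28)/2 = 385 - (-1615)*√(-2/7 - 28)/2 = 385 - (-1615)*√(-198/7)/2 = 385 - (-1615)*3*I*√154/7/2 = 385 - (-4845)*I*√154/14 = 385 + 4845*I*√154/14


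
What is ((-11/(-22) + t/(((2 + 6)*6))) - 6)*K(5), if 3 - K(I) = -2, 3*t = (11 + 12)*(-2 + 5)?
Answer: -1205/48 ≈ -25.104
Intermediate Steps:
t = 23 (t = ((11 + 12)*(-2 + 5))/3 = (23*3)/3 = (1/3)*69 = 23)
K(I) = 5 (K(I) = 3 - 1*(-2) = 3 + 2 = 5)
((-11/(-22) + t/(((2 + 6)*6))) - 6)*K(5) = ((-11/(-22) + 23/(((2 + 6)*6))) - 6)*5 = ((-11*(-1/22) + 23/((8*6))) - 6)*5 = ((1/2 + 23/48) - 6)*5 = (47/48 - 6)*5 = -241/48*5 = -1205/48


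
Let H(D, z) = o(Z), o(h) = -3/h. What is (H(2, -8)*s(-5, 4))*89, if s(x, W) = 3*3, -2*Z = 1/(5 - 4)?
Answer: 4806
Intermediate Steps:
Z = -½ (Z = -1/(2*(5 - 4)) = -½/1 = -½*1 = -½ ≈ -0.50000)
H(D, z) = 6 (H(D, z) = -3/(-½) = -3*(-2) = 6)
s(x, W) = 9
(H(2, -8)*s(-5, 4))*89 = (6*9)*89 = 54*89 = 4806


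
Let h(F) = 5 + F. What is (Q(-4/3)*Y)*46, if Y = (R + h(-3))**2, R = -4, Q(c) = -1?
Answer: -184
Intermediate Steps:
Y = 4 (Y = (-4 + (5 - 3))**2 = (-4 + 2)**2 = (-2)**2 = 4)
(Q(-4/3)*Y)*46 = -1*4*46 = -4*46 = -184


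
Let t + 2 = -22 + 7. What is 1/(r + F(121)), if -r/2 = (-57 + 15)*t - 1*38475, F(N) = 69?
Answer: 1/75591 ≈ 1.3229e-5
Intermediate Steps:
t = -17 (t = -2 + (-22 + 7) = -2 - 15 = -17)
r = 75522 (r = -2*((-57 + 15)*(-17) - 1*38475) = -2*(-42*(-17) - 38475) = -2*(714 - 38475) = -2*(-37761) = 75522)
1/(r + F(121)) = 1/(75522 + 69) = 1/75591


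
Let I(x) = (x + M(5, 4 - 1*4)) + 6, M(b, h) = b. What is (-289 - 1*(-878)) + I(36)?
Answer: 636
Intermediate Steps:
I(x) = 11 + x (I(x) = (x + 5) + 6 = (5 + x) + 6 = 11 + x)
(-289 - 1*(-878)) + I(36) = (-289 - 1*(-878)) + (11 + 36) = (-289 + 878) + 47 = 589 + 47 = 636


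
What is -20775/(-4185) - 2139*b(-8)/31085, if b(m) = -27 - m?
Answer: 54391564/8672715 ≈ 6.2716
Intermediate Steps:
-20775/(-4185) - 2139*b(-8)/31085 = -20775/(-4185) - 2139/(31085/(-27 - 1*(-8))) = -20775*(-1/4185) - 2139/(31085/(-27 + 8)) = 1385/279 - 2139/(31085/(-19)) = 1385/279 - 2139/(31085*(-1/19)) = 1385/279 - 2139/(-31085/19) = 1385/279 - 2139*(-19/31085) = 1385/279 + 40641/31085 = 54391564/8672715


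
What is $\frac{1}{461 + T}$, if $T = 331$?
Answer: $\frac{1}{792} \approx 0.0012626$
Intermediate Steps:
$\frac{1}{461 + T} = \frac{1}{461 + 331} = \frac{1}{792}$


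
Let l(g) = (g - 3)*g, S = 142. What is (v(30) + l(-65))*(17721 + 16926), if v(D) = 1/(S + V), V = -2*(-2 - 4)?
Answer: 23583554607/154 ≈ 1.5314e+8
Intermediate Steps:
l(g) = g*(-3 + g) (l(g) = (-3 + g)*g = g*(-3 + g))
V = 12 (V = -2*(-6) = 12)
v(D) = 1/154 (v(D) = 1/(142 + 12) = 1/154)
(v(30) + l(-65))*(17721 + 16926) = (1/154 - 65*(-3 - 65))*(17721 + 16926) = (1/154 - 65*(-68))*34647 = (1/154 + 4420)*34647 = (680681/154)*34647 = 23583554607/154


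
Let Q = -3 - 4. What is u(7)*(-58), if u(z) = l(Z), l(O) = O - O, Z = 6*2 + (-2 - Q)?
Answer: 0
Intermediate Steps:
Q = -7
Z = 17 (Z = 6*2 + (-2 - 1*(-7)) = 12 + (-2 + 7) = 12 + 5 = 17)
l(O) = 0
u(z) = 0
u(7)*(-58) = 0*(-58) = 0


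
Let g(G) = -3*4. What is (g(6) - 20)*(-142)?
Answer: 4544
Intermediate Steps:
g(G) = -12
(g(6) - 20)*(-142) = (-12 - 20)*(-142) = -32*(-142) = 4544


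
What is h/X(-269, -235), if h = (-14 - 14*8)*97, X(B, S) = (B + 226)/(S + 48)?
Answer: -2285514/43 ≈ -53152.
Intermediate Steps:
X(B, S) = (226 + B)/(48 + S)
h = -12222 (h = (-14 - 112)*97 = -126*97 = -12222)
h/X(-269, -235) = -12222*(48 - 235)/(226 - 269) = -12222/(-43/(-187)) = -12222/((-1/187*(-43))) = -12222/43/187 = -12222*187/43 = -2285514/43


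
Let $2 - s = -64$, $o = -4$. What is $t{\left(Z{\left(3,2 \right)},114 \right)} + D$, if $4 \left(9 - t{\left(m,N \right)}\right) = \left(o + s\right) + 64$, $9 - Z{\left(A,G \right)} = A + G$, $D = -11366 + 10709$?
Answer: $- \frac{1359}{2} \approx -679.5$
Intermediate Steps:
$s = 66$ ($s = 2 - -64 = 2 + 64 = 66$)
$D = -657$
$Z{\left(A,G \right)} = 9 - A - G$ ($Z{\left(A,G \right)} = 9 - \left(A + G\right) = 9 - A - G$)
$t{\left(m,N \right)} = - \frac{45}{2}$ ($t{\left(m,N \right)} = 9 - \frac{\left(-4 + 66\right) + 64}{4} = 9 - \frac{62 + 64}{4} = 9 - \frac{63}{2} = - \frac{45}{2}$)
$t{\left(Z{\left(3,2 \right)},114 \right)} + D = - \frac{45}{2} - 657 = - \frac{1359}{2}$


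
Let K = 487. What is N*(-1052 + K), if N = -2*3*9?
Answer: 30510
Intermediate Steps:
N = -54 (N = -6*9 = -54)
N*(-1052 + K) = -54*(-1052 + 487) = -54*(-565) = 30510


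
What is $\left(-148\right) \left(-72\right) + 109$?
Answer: $10765$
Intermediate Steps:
$\left(-148\right) \left(-72\right) + 109 = 10656 + 109 = 10765$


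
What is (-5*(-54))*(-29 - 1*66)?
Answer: -25650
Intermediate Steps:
(-5*(-54))*(-29 - 1*66) = 270*(-29 - 66) = 270*(-95) = -25650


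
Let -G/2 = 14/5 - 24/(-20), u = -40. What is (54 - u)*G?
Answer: -752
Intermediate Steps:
G = -8 (G = -2*(14/5 - 24/(-20)) = -2*(14*(⅕) - 24*(-1/20)) = -2*(14/5 + 6/5) = -2*4 = -8)
(54 - u)*G = (54 - 1*(-40))*(-8) = (54 + 40)*(-8) = 94*(-8) = -752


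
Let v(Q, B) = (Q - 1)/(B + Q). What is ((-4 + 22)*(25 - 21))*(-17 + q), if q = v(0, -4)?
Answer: -1206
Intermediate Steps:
v(Q, B) = (-1 + Q)/(B + Q)
q = ¼ (q = (-1 + 0)/(-4 + 0) = -1/(-4) = -¼*(-1) = ¼ ≈ 0.25000)
((-4 + 22)*(25 - 21))*(-17 + q) = ((-4 + 22)*(25 - 21))*(-17 + ¼) = (18*4)*(-67/4) = 72*(-67/4) = -1206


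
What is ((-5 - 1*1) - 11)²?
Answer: 289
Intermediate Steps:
((-5 - 1*1) - 11)² = ((-5 - 1) - 11)² = (-6 - 11)² = (-17)² = 289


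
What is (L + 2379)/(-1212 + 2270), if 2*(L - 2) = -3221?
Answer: 67/92 ≈ 0.72826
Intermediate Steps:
L = -3217/2 (L = 2 + (½)*(-3221) = 2 - 3221/2 = -3217/2 ≈ -1608.5)
(L + 2379)/(-1212 + 2270) = (-3217/2 + 2379)/(-1212 + 2270) = (1541/2)/1058 = (1541/2)*(1/1058) = 67/92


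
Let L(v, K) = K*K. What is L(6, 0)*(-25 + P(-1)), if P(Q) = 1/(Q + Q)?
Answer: 0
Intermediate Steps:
P(Q) = 1/(2*Q)
L(v, K) = K**2
L(6, 0)*(-25 + P(-1)) = 0**2*(-25 + (1/2)/(-1)) = 0*(-25 + (1/2)*(-1)) = 0*(-25 - 1/2) = 0*(-51/2) = 0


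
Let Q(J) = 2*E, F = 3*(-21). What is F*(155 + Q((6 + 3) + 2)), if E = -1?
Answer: -9639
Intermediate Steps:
F = -63
Q(J) = -2 (Q(J) = 2*(-1) = -2)
F*(155 + Q((6 + 3) + 2)) = -63*(155 - 2) = -63*153 = -9639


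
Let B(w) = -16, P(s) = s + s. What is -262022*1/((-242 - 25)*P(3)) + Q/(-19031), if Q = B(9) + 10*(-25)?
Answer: 2493483407/15243831 ≈ 163.57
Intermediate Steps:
P(s) = 2*s
Q = -266 (Q = -16 + 10*(-25) = -16 - 250 = -266)
-262022*1/((-242 - 25)*P(3)) + Q/(-19031) = -262022*1/(6*(-242 - 25)) - 266/(-19031) = -262022/(6*(-267)) - 266*(-1/19031) = -262022/(-1602) + 266/19031 = -262022*(-1/1602) + 266/19031 = 131011/801 + 266/19031 = 2493483407/15243831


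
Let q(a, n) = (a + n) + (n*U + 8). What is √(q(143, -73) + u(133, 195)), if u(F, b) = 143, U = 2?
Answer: 5*√3 ≈ 8.6602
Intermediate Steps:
q(a, n) = 8 + a + 3*n (q(a, n) = (a + n) + (n*2 + 8) = (a + n) + (2*n + 8) = (a + n) + (8 + 2*n) = 8 + a + 3*n)
√(q(143, -73) + u(133, 195)) = √((8 + 143 + 3*(-73)) + 143) = √((8 + 143 - 219) + 143) = √(-68 + 143) = √75 = 5*√3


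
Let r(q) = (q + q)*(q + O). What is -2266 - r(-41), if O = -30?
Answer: -8088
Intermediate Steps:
r(q) = 2*q*(-30 + q) (r(q) = (q + q)*(q - 30) = (2*q)*(-30 + q) = 2*q*(-30 + q))
-2266 - r(-41) = -2266 - 2*(-41)*(-30 - 41) = -2266 - 2*(-41)*(-71) = -2266 - 1*5822 = -2266 - 5822 = -8088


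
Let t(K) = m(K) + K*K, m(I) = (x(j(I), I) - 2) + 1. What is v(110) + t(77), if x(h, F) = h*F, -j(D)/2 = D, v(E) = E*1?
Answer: -5820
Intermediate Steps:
v(E) = E
j(D) = -2*D
x(h, F) = F*h
m(I) = -1 - 2*I**2 (m(I) = (I*(-2*I) - 2) + 1 = (-2*I**2 - 2) + 1 = (-2 - 2*I**2) + 1 = -1 - 2*I**2)
t(K) = -1 - K**2 (t(K) = (-1 - 2*K**2) + K*K = (-1 - 2*K**2) + K**2 = -1 - K**2)
v(110) + t(77) = 110 + (-1 - 1*77**2) = 110 + (-1 - 1*5929) = 110 + (-1 - 5929) = 110 - 5930 = -5820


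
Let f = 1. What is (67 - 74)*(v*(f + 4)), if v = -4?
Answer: 140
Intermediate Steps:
(67 - 74)*(v*(f + 4)) = (67 - 74)*(-4*(1 + 4)) = -(-28)*5 = -7*(-20) = 140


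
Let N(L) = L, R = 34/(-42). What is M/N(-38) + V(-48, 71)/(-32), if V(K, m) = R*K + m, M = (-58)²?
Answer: -391379/4256 ≈ -91.959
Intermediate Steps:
R = -17/21 (R = 34*(-1/42) = -17/21 ≈ -0.80952)
M = 3364
V(K, m) = m - 17*K/21 (V(K, m) = -17*K/21 + m = m - 17*K/21)
M/N(-38) + V(-48, 71)/(-32) = 3364/(-38) + (71 - 17/21*(-48))/(-32) = 3364*(-1/38) + (71 + 272/7)*(-1/32) = -1682/19 + (769/7)*(-1/32) = -1682/19 - 769/224 = -391379/4256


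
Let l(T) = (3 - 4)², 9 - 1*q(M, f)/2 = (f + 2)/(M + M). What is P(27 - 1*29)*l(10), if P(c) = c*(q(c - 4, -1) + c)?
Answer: -97/3 ≈ -32.333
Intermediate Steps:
q(M, f) = 18 - (2 + f)/M (q(M, f) = 18 - 2*(f + 2)/(M + M) = 18 - 2*(2 + f)/(2*M) = 18 - 2*(2 + f)*1/(2*M) = 18 - (2 + f)/M)
l(T) = 1 (l(T) = (-1)² = 1)
P(c) = c*(c + (-73 + 18*c)/(-4 + c)) (P(c) = c*((-2 - 1*(-1) + 18*(c - 4))/(c - 4) + c) = c*((-2 + 1 + 18*(-4 + c))/(-4 + c) + c) = c*((-2 + 1 + (-72 + 18*c))/(-4 + c) + c) = c*((-73 + 18*c)/(-4 + c) + c) = c*(c + (-73 + 18*c)/(-4 + c)))
P(27 - 1*29)*l(10) = ((27 - 1*29)*(-73 + (27 - 1*29)² + 14*(27 - 1*29))/(-4 + (27 - 1*29)))*1 = ((27 - 29)*(-73 + (27 - 29)² + 14*(27 - 29))/(-4 + (27 - 29)))*1 = -2*(-73 + (-2)² + 14*(-2))/(-4 - 2)*1 = -2*(-73 + 4 - 28)/(-6)*1 = -2*(-⅙)*(-97)*1 = -97/3*1 = -97/3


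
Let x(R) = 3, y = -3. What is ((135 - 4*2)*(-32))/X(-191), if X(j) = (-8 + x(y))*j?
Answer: -4064/955 ≈ -4.2555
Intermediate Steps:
X(j) = -5*j (X(j) = (-8 + 3)*j = -5*j)
((135 - 4*2)*(-32))/X(-191) = ((135 - 4*2)*(-32))/((-5*(-191))) = ((135 - 8)*(-32))/955 = (127*(-32))*(1/955) = -4064*1/955 = -4064/955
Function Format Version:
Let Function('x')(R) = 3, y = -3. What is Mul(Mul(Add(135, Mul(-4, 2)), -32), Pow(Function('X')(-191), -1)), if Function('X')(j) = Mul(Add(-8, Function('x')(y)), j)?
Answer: Rational(-4064, 955) ≈ -4.2555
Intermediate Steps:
Function('X')(j) = Mul(-5, j) (Function('X')(j) = Mul(Add(-8, 3), j) = Mul(-5, j))
Mul(Mul(Add(135, Mul(-4, 2)), -32), Pow(Function('X')(-191), -1)) = Mul(Mul(Add(135, Mul(-4, 2)), -32), Pow(Mul(-5, -191), -1)) = Mul(Mul(Add(135, -8), -32), Pow(955, -1)) = Mul(Mul(127, -32), Rational(1, 955)) = Mul(-4064, Rational(1, 955)) = Rational(-4064, 955)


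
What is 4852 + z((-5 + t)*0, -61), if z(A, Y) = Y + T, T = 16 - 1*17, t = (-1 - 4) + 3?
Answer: 4790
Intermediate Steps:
t = -2 (t = -5 + 3 = -2)
T = -1 (T = 16 - 17 = -1)
z(A, Y) = -1 + Y (z(A, Y) = Y - 1 = -1 + Y)
4852 + z((-5 + t)*0, -61) = 4852 + (-1 - 61) = 4852 - 62 = 4790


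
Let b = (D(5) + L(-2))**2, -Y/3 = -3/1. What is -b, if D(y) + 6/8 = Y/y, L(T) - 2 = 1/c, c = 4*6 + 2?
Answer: -644809/67600 ≈ -9.5386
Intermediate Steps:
Y = 9 (Y = -(-9)/1 = -(-9) = -3*(-3) = 9)
c = 26 (c = 24 + 2 = 26)
L(T) = 53/26 (L(T) = 2 + 1/26 = 53/26)
D(y) = -3/4 + 9/y
b = 644809/67600 (b = ((-3/4 + 9/5) + 53/26)**2 = (21/20 + 53/26)**2 = (803/260)**2 = 644809/67600 ≈ 9.5386)
-b = -1*644809/67600 = -644809/67600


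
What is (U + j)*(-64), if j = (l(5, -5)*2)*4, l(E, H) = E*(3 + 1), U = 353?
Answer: -32832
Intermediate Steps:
l(E, H) = 4*E (l(E, H) = E*4 = 4*E)
j = 160 (j = ((4*5)*2)*4 = (20*2)*4 = 40*4 = 160)
(U + j)*(-64) = (353 + 160)*(-64) = 513*(-64) = -32832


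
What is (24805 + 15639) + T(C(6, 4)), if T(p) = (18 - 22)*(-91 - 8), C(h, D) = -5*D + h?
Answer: 40840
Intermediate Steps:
C(h, D) = h - 5*D
T(p) = 396 (T(p) = -4*(-99) = 396)
(24805 + 15639) + T(C(6, 4)) = (24805 + 15639) + 396 = 40444 + 396 = 40840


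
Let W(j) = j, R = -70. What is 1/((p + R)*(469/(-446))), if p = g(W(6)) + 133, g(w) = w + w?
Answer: -446/35175 ≈ -0.012679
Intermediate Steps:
g(w) = 2*w
p = 145 (p = 2*6 + 133 = 12 + 133 = 145)
1/((p + R)*(469/(-446))) = 1/((145 - 70)*(469/(-446))) = 1/(75*(469*(-1/446))) = 1/(75*(-469/446)) = 1/(-35175/446) = -446/35175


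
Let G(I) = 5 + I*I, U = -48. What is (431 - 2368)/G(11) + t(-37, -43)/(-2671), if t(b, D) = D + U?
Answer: -5162261/336546 ≈ -15.339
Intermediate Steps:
t(b, D) = -48 + D (t(b, D) = D - 48 = -48 + D)
G(I) = 5 + I²
(431 - 2368)/G(11) + t(-37, -43)/(-2671) = (431 - 2368)/(5 + 11²) + (-48 - 43)/(-2671) = -1937/(5 + 121) - 91*(-1/2671) = -1937/126 + 91/2671 = -5162261/336546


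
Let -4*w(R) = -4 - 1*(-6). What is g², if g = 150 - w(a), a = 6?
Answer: 90601/4 ≈ 22650.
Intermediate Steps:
w(R) = -½ (w(R) = -(-4 - 1*(-6))/4 = -(-4 + 6)/4 = -¼*2 = -½)
g = 301/2 (g = 150 - 1*(-½) = 150 + ½ = 301/2 ≈ 150.50)
g² = (301/2)² = 90601/4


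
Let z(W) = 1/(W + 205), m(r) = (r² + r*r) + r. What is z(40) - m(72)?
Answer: -2557799/245 ≈ -10440.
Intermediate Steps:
m(r) = r + 2*r² (m(r) = (r² + r²) + r = 2*r² + r = r + 2*r²)
z(W) = 1/(205 + W)
z(40) - m(72) = 1/(205 + 40) - 72*(1 + 2*72) = 1/245 - 72*(1 + 144) = 1/245 - 72*145 = 1/245 - 1*10440 = 1/245 - 10440 = -2557799/245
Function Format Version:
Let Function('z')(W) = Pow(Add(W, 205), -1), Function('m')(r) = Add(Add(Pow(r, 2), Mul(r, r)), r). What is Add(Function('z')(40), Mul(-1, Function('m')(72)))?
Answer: Rational(-2557799, 245) ≈ -10440.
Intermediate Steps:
Function('m')(r) = Add(r, Mul(2, Pow(r, 2))) (Function('m')(r) = Add(Add(Pow(r, 2), Pow(r, 2)), r) = Add(Mul(2, Pow(r, 2)), r) = Add(r, Mul(2, Pow(r, 2))))
Function('z')(W) = Pow(Add(205, W), -1)
Add(Function('z')(40), Mul(-1, Function('m')(72))) = Add(Pow(Add(205, 40), -1), Mul(-1, Mul(72, Add(1, Mul(2, 72))))) = Add(Pow(245, -1), Mul(-1, Mul(72, Add(1, 144)))) = Add(Rational(1, 245), Mul(-1, Mul(72, 145))) = Add(Rational(1, 245), Mul(-1, 10440)) = Add(Rational(1, 245), -10440) = Rational(-2557799, 245)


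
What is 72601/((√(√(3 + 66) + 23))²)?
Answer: 72601/20 - 72601*√69/460 ≈ 2319.0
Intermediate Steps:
72601/((√(√(3 + 66) + 23))²) = 72601/((√(√69 + 23))²) = 72601/((√(23 + √69))²) = 72601/(23 + √69)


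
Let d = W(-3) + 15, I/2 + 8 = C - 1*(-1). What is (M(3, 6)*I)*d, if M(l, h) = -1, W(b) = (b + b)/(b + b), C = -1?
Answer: 256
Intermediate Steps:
W(b) = 1 (W(b) = (2*b)/((2*b)) = (2*b)*(1/(2*b)) = 1)
I = -16 (I = -16 + 2*(-1 - 1*(-1)) = -16 + 2*(-1 + 1) = -16 + 2*0 = -16 + 0 = -16)
d = 16 (d = 1 + 15 = 16)
(M(3, 6)*I)*d = -1*(-16)*16 = 16*16 = 256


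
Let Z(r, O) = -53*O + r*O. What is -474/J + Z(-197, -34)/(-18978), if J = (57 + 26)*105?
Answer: -13845512/27565545 ≈ -0.50228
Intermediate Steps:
Z(r, O) = -53*O + O*r
J = 8715 (J = 83*105 = 8715)
-474/J + Z(-197, -34)/(-18978) = -474/8715 - 34*(-53 - 197)/(-18978) = -474*1/8715 - 34*(-250)*(-1/18978) = -158/2905 + 8500*(-1/18978) = -158/2905 - 4250/9489 = -13845512/27565545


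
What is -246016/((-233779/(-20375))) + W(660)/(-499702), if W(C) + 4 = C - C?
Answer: -3651303573494/170291303 ≈ -21442.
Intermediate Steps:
W(C) = -4 (W(C) = -4 + (C - C) = -4 + 0 = -4)
-246016/((-233779/(-20375))) + W(660)/(-499702) = -246016/((-233779/(-20375))) - 4/(-499702) = -246016/((-233779*(-1/20375))) - 4*(-1/499702) = -246016/233779/20375 + 2/249851 = -246016*20375/233779 + 2/249851 = -5012576000/233779 + 2/249851 = -3651303573494/170291303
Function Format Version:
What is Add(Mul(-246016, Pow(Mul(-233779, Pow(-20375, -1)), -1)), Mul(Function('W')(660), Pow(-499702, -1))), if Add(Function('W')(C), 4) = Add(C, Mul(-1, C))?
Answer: Rational(-3651303573494, 170291303) ≈ -21442.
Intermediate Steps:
Function('W')(C) = -4 (Function('W')(C) = Add(-4, Add(C, Mul(-1, C))) = Add(-4, 0) = -4)
Add(Mul(-246016, Pow(Mul(-233779, Pow(-20375, -1)), -1)), Mul(Function('W')(660), Pow(-499702, -1))) = Add(Mul(-246016, Pow(Mul(-233779, Pow(-20375, -1)), -1)), Mul(-4, Pow(-499702, -1))) = Add(Mul(-246016, Pow(Mul(-233779, Rational(-1, 20375)), -1)), Mul(-4, Rational(-1, 499702))) = Add(Mul(-246016, Pow(Rational(233779, 20375), -1)), Rational(2, 249851)) = Add(Mul(-246016, Rational(20375, 233779)), Rational(2, 249851)) = Add(Rational(-5012576000, 233779), Rational(2, 249851)) = Rational(-3651303573494, 170291303)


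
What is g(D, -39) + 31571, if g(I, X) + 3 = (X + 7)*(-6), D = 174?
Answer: 31760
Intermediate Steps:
g(I, X) = -45 - 6*X (g(I, X) = -3 + (X + 7)*(-6) = -3 + (7 + X)*(-6) = -3 + (-42 - 6*X) = -45 - 6*X)
g(D, -39) + 31571 = (-45 - 6*(-39)) + 31571 = (-45 + 234) + 31571 = 189 + 31571 = 31760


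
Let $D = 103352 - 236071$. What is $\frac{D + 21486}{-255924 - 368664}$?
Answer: $\frac{111233}{624588} \approx 0.17809$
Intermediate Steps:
$D = -132719$
$\frac{D + 21486}{-255924 - 368664} = \frac{-132719 + 21486}{-255924 - 368664} = - \frac{111233}{-624588} = \left(-111233\right) \left(- \frac{1}{624588}\right) = \frac{111233}{624588}$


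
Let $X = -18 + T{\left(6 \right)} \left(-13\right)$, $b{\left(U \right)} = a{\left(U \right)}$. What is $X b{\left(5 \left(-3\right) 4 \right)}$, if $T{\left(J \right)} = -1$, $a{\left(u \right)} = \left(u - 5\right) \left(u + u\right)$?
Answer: $-39000$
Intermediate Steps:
$a{\left(u \right)} = 2 u \left(-5 + u\right)$ ($a{\left(u \right)} = \left(-5 + u\right) 2 u = 2 u \left(-5 + u\right)$)
$b{\left(U \right)} = 2 U \left(-5 + U\right)$
$X = -5$ ($X = -18 - -13 = -18 + 13 = -5$)
$X b{\left(5 \left(-3\right) 4 \right)} = - 5 \cdot 2 \cdot 5 \left(-3\right) 4 \left(-5 + 5 \left(-3\right) 4\right) = - 5 \cdot 2 \left(\left(-15\right) 4\right) \left(-5 - 60\right) = - 5 \cdot 2 \left(-60\right) \left(-5 - 60\right) = - 5 \cdot 2 \left(-60\right) \left(-65\right) = \left(-5\right) 7800 = -39000$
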